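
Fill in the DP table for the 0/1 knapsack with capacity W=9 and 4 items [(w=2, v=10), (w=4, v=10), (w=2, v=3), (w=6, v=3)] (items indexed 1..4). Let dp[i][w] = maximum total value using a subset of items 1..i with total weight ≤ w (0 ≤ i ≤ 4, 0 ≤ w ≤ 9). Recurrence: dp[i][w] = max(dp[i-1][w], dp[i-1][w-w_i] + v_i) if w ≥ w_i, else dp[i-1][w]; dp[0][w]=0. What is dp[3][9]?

i\w   0   1   2   3   4   5   6   7   8   9
  0   0   0   0   0   0   0   0   0   0   0
  1   0   0  10  10  10  10  10  10  10  10
  2   0   0  10  10  10  10  20  20  20  20
  3   0   0  10  10  13  13  20  20  23  23
  4   0   0  10  10  13  13  20  20  23  23

23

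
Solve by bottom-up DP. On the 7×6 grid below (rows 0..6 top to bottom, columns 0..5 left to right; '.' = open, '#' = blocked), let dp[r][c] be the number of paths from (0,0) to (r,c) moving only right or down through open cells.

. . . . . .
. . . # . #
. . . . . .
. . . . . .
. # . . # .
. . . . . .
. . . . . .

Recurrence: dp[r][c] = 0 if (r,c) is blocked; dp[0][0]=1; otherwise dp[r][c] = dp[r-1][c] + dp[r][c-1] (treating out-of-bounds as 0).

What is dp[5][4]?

r\c   0   1   2   3   4   5
  0   1   1   1   1   1   1
  1   1   2   3   0   1   0
  2   1   3   6   6   7   7
  3   1   4  10  16  23  30
  4   1   0  10  26   0  30
  5   1   1  11  37  37  67
  6   1   2  13  50  87 154

37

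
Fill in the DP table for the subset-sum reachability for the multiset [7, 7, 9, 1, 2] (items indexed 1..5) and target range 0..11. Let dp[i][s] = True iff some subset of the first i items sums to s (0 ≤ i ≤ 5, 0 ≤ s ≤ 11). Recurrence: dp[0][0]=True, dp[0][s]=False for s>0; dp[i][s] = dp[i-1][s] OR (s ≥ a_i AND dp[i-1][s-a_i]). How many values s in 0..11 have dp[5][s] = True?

i\s   0   1   2   3   4   5   6   7   8   9  10  11
  0   T   F   F   F   F   F   F   F   F   F   F   F
  1   T   F   F   F   F   F   F   T   F   F   F   F
  2   T   F   F   F   F   F   F   T   F   F   F   F
  3   T   F   F   F   F   F   F   T   F   T   F   F
  4   T   T   F   F   F   F   F   T   T   T   T   F
  5   T   T   T   T   F   F   F   T   T   T   T   T

9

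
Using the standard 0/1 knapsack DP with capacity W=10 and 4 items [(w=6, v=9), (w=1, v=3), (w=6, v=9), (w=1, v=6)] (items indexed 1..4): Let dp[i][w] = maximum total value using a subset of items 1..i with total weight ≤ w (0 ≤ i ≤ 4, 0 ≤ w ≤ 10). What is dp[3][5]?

i\w   0   1   2   3   4   5   6   7   8   9  10
  0   0   0   0   0   0   0   0   0   0   0   0
  1   0   0   0   0   0   0   9   9   9   9   9
  2   0   3   3   3   3   3   9  12  12  12  12
  3   0   3   3   3   3   3   9  12  12  12  12
  4   0   6   9   9   9   9   9  15  18  18  18

3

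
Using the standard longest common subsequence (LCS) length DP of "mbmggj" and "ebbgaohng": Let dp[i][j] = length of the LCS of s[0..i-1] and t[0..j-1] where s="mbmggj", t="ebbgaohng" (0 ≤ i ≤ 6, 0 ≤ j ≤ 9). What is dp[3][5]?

1

   ''  e  b  b  g  a  o  h  n  g
''  0  0  0  0  0  0  0  0  0  0
 m  0  0  0  0  0  0  0  0  0  0
 b  0  0  1  1  1  1  1  1  1  1
 m  0  0  1  1  1  1  1  1  1  1
 g  0  0  1  1  2  2  2  2  2  2
 g  0  0  1  1  2  2  2  2  2  3
 j  0  0  1  1  2  2  2  2  2  3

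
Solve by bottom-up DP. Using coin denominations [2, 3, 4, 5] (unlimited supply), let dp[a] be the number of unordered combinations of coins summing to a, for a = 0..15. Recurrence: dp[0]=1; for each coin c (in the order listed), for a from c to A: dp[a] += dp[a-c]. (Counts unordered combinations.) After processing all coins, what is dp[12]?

10

after  coin     0     1     2     3     4     5     6     7     8     9    10    11    12    13    14    15
          2     1     0     1     0     1     0     1     0     1     0     1     0     1     0     1     0
          3     1     0     1     1     1     1     2     1     2     2     2     2     3     2     3     3
          4     1     0     1     1     2     1     3     2     4     3     5     4     7     5     8     7
          5     1     0     1     1     2     2     3     3     5     5     7     7    10    10    13    14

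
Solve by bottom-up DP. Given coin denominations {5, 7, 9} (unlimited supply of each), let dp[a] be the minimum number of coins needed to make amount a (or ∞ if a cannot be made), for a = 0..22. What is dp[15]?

3

 a  0  1  2  3  4  5  6  7  8  9 10 11 12 13 14 15 16 17 18 19 20 21 22
dp  0  -  -  -  -  1  -  1  -  1  2  -  2  -  2  3  2  3  2  3  4  3  4
(- denotes ∞ / unreachable)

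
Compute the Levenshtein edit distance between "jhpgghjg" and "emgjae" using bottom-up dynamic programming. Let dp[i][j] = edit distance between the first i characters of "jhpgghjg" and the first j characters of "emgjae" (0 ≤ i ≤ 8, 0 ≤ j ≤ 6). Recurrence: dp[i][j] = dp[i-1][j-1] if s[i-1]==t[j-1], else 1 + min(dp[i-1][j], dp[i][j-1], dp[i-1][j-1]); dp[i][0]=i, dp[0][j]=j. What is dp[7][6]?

   ''  e  m  g  j  a  e
''  0  1  2  3  4  5  6
 j  1  1  2  3  3  4  5
 h  2  2  2  3  4  4  5
 p  3  3  3  3  4  5  5
 g  4  4  4  3  4  5  6
 g  5  5  5  4  4  5  6
 h  6  6  6  5  5  5  6
 j  7  7  7  6  5  6  6
 g  8  8  8  7  6  6  7

6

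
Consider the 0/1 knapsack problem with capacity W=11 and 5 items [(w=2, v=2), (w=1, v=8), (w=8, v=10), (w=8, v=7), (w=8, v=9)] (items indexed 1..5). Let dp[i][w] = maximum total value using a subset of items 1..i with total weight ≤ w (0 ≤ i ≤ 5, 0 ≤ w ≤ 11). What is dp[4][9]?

18

i\w   0   1   2   3   4   5   6   7   8   9  10  11
  0   0   0   0   0   0   0   0   0   0   0   0   0
  1   0   0   2   2   2   2   2   2   2   2   2   2
  2   0   8   8  10  10  10  10  10  10  10  10  10
  3   0   8   8  10  10  10  10  10  10  18  18  20
  4   0   8   8  10  10  10  10  10  10  18  18  20
  5   0   8   8  10  10  10  10  10  10  18  18  20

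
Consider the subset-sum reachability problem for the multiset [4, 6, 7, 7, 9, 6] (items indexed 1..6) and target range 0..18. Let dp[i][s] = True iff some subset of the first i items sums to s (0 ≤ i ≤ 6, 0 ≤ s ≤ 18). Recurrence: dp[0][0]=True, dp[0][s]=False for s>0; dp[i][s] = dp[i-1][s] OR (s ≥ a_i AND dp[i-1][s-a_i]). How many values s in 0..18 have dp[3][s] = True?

i\s   0   1   2   3   4   5   6   7   8   9  10  11  12  13  14  15  16  17  18
  0   T   F   F   F   F   F   F   F   F   F   F   F   F   F   F   F   F   F   F
  1   T   F   F   F   T   F   F   F   F   F   F   F   F   F   F   F   F   F   F
  2   T   F   F   F   T   F   T   F   F   F   T   F   F   F   F   F   F   F   F
  3   T   F   F   F   T   F   T   T   F   F   T   T   F   T   F   F   F   T   F
  4   T   F   F   F   T   F   T   T   F   F   T   T   F   T   T   F   F   T   T
  5   T   F   F   F   T   F   T   T   F   T   T   T   F   T   T   T   T   T   T
  6   T   F   F   F   T   F   T   T   F   T   T   T   T   T   T   T   T   T   T

8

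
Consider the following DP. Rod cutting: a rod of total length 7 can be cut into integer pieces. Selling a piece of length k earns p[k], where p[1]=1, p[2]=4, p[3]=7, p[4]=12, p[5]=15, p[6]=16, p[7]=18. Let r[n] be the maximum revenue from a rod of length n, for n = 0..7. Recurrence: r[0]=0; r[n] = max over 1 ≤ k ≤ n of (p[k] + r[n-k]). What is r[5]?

   n    0    1    2    3    4    5    6    7
r[n]    0    1    4    7   12   15   16   19

15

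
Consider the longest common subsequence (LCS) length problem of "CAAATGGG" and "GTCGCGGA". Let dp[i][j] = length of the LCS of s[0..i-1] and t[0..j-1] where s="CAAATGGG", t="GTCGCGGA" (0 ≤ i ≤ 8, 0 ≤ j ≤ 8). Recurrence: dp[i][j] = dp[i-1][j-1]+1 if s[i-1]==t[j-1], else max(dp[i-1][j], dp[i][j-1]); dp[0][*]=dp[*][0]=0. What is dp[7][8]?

   ''  G  T  C  G  C  G  G  A
''  0  0  0  0  0  0  0  0  0
 C  0  0  0  1  1  1  1  1  1
 A  0  0  0  1  1  1  1  1  2
 A  0  0  0  1  1  1  1  1  2
 A  0  0  0  1  1  1  1  1  2
 T  0  0  1  1  1  1  1  1  2
 G  0  1  1  1  2  2  2  2  2
 G  0  1  1  1  2  2  3  3  3
 G  0  1  1  1  2  2  3  4  4

3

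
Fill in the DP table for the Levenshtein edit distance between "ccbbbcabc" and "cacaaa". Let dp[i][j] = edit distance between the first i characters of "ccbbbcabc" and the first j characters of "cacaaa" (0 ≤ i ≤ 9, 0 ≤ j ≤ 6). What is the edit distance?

   ''  c  a  c  a  a  a
''  0  1  2  3  4  5  6
 c  1  0  1  2  3  4  5
 c  2  1  1  1  2  3  4
 b  3  2  2  2  2  3  4
 b  4  3  3  3  3  3  4
 b  5  4  4  4  4  4  4
 c  6  5  5  4  5  5  5
 a  7  6  5  5  4  5  5
 b  8  7  6  6  5  5  6
 c  9  8  7  6  6  6  6

6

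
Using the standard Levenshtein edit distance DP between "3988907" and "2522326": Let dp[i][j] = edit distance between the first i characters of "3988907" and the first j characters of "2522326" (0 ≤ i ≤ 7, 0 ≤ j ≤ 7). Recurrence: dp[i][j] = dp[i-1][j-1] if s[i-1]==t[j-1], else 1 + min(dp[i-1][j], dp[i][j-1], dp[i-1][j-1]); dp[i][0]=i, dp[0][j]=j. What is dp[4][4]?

4

   ''  2  5  2  2  3  2  6
''  0  1  2  3  4  5  6  7
 3  1  1  2  3  4  4  5  6
 9  2  2  2  3  4  5  5  6
 8  3  3  3  3  4  5  6  6
 8  4  4  4  4  4  5  6  7
 9  5  5  5  5  5  5  6  7
 0  6  6  6  6  6  6  6  7
 7  7  7  7  7  7  7  7  7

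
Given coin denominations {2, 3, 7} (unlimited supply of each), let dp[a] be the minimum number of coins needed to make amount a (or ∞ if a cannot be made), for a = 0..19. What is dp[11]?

 a  0  1  2  3  4  5  6  7  8  9 10 11 12 13 14 15 16 17 18 19
dp  0  -  1  1  2  2  2  1  3  2  2  3  3  3  2  4  3  3  4  4
(- denotes ∞ / unreachable)

3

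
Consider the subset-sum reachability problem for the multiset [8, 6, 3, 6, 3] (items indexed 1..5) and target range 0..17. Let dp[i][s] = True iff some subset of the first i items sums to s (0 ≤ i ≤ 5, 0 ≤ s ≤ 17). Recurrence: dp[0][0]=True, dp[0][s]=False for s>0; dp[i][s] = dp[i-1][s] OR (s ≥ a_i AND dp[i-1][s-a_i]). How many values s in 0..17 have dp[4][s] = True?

10

i\s   0   1   2   3   4   5   6   7   8   9  10  11  12  13  14  15  16  17
  0   T   F   F   F   F   F   F   F   F   F   F   F   F   F   F   F   F   F
  1   T   F   F   F   F   F   F   F   T   F   F   F   F   F   F   F   F   F
  2   T   F   F   F   F   F   T   F   T   F   F   F   F   F   T   F   F   F
  3   T   F   F   T   F   F   T   F   T   T   F   T   F   F   T   F   F   T
  4   T   F   F   T   F   F   T   F   T   T   F   T   T   F   T   T   F   T
  5   T   F   F   T   F   F   T   F   T   T   F   T   T   F   T   T   F   T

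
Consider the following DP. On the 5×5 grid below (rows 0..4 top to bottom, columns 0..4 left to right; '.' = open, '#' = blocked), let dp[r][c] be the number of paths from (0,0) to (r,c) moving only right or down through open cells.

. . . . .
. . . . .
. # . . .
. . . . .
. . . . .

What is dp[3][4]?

23

r\c   0   1   2   3   4
  0   1   1   1   1   1
  1   1   2   3   4   5
  2   1   0   3   7  12
  3   1   1   4  11  23
  4   1   2   6  17  40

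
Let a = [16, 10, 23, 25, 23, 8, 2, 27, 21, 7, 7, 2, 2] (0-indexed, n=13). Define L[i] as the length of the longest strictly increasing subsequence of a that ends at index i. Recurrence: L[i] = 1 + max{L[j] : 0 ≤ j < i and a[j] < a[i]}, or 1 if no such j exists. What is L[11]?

1

   i    0    1    2    3    4    5    6    7    8    9   10   11   12
a[i]   16   10   23   25   23    8    2   27   21    7    7    2    2
L[i]    1    1    2    3    2    1    1    4    2    2    2    1    1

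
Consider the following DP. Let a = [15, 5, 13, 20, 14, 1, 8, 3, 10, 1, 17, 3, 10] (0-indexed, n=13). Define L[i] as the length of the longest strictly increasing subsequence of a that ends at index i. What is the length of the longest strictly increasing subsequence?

   i    0    1    2    3    4    5    6    7    8    9   10   11   12
a[i]   15    5   13   20   14    1    8    3   10    1   17    3   10
L[i]    1    1    2    3    3    1    2    2    3    1    4    2    3

4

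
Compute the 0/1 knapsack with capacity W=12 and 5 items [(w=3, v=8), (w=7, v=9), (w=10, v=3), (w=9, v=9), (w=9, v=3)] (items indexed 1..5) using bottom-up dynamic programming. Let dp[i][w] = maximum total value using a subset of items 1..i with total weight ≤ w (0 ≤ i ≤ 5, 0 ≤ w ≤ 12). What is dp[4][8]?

9

i\w   0   1   2   3   4   5   6   7   8   9  10  11  12
  0   0   0   0   0   0   0   0   0   0   0   0   0   0
  1   0   0   0   8   8   8   8   8   8   8   8   8   8
  2   0   0   0   8   8   8   8   9   9   9  17  17  17
  3   0   0   0   8   8   8   8   9   9   9  17  17  17
  4   0   0   0   8   8   8   8   9   9   9  17  17  17
  5   0   0   0   8   8   8   8   9   9   9  17  17  17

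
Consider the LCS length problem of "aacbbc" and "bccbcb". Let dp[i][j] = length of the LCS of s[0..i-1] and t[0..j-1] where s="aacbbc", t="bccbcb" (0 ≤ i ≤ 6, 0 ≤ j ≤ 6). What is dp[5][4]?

   ''  b  c  c  b  c  b
''  0  0  0  0  0  0  0
 a  0  0  0  0  0  0  0
 a  0  0  0  0  0  0  0
 c  0  0  1  1  1  1  1
 b  0  1  1  1  2  2  2
 b  0  1  1  1  2  2  3
 c  0  1  2  2  2  3  3

2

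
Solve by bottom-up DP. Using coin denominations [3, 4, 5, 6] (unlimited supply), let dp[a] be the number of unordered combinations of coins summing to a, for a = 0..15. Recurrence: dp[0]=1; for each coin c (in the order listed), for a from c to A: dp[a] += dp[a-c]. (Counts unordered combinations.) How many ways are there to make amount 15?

7

after  coin     0     1     2     3     4     5     6     7     8     9    10    11    12    13    14    15
          3     1     0     0     1     0     0     1     0     0     1     0     0     1     0     0     1
          4     1     0     0     1     1     0     1     1     1     1     1     1     2     1     1     2
          5     1     0     0     1     1     1     1     1     2     2     2     2     3     3     3     4
          6     1     0     0     1     1     1     2     1     2     3     3     3     5     4     5     7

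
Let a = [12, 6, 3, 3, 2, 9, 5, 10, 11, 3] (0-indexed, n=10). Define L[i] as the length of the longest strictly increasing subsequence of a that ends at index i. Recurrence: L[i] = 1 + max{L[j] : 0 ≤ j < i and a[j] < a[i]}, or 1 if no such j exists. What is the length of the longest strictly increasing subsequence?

   i    0    1    2    3    4    5    6    7    8    9
a[i]   12    6    3    3    2    9    5   10   11    3
L[i]    1    1    1    1    1    2    2    3    4    2

4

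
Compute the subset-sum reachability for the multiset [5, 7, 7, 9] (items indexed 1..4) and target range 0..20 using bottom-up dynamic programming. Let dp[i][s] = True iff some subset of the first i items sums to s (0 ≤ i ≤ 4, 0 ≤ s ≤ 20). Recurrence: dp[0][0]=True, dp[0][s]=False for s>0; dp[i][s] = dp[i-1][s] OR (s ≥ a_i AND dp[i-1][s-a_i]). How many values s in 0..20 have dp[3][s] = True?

i\s   0   1   2   3   4   5   6   7   8   9  10  11  12  13  14  15  16  17  18  19  20
  0   T   F   F   F   F   F   F   F   F   F   F   F   F   F   F   F   F   F   F   F   F
  1   T   F   F   F   F   T   F   F   F   F   F   F   F   F   F   F   F   F   F   F   F
  2   T   F   F   F   F   T   F   T   F   F   F   F   T   F   F   F   F   F   F   F   F
  3   T   F   F   F   F   T   F   T   F   F   F   F   T   F   T   F   F   F   F   T   F
  4   T   F   F   F   F   T   F   T   F   T   F   F   T   F   T   F   T   F   F   T   F

6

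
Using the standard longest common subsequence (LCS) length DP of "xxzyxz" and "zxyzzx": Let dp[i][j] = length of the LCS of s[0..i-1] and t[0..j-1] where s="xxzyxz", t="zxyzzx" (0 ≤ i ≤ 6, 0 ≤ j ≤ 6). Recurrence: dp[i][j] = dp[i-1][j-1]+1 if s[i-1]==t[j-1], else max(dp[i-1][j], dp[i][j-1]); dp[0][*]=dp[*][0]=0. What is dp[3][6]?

2

   ''  z  x  y  z  z  x
''  0  0  0  0  0  0  0
 x  0  0  1  1  1  1  1
 x  0  0  1  1  1  1  2
 z  0  1  1  1  2  2  2
 y  0  1  1  2  2  2  2
 x  0  1  2  2  2  2  3
 z  0  1  2  2  3  3  3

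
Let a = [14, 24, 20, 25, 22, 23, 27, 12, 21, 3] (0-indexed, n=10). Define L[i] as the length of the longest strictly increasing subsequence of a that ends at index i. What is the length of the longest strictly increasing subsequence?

5

   i    0    1    2    3    4    5    6    7    8    9
a[i]   14   24   20   25   22   23   27   12   21    3
L[i]    1    2    2    3    3    4    5    1    3    1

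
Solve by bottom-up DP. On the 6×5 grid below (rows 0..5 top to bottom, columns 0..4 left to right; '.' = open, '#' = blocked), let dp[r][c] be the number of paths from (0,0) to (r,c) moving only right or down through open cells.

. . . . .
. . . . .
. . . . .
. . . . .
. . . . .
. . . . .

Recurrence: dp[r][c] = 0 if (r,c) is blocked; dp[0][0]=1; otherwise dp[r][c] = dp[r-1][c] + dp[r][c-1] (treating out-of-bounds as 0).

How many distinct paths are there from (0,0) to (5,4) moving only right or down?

r\c   0   1   2   3   4
  0   1   1   1   1   1
  1   1   2   3   4   5
  2   1   3   6  10  15
  3   1   4  10  20  35
  4   1   5  15  35  70
  5   1   6  21  56 126

126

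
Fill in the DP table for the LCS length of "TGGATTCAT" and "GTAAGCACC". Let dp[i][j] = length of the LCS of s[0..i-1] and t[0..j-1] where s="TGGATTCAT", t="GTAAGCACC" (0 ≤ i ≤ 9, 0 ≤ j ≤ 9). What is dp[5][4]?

2

   ''  G  T  A  A  G  C  A  C  C
''  0  0  0  0  0  0  0  0  0  0
 T  0  0  1  1  1  1  1  1  1  1
 G  0  1  1  1  1  2  2  2  2  2
 G  0  1  1  1  1  2  2  2  2  2
 A  0  1  1  2  2  2  2  3  3  3
 T  0  1  2  2  2  2  2  3  3  3
 T  0  1  2  2  2  2  2  3  3  3
 C  0  1  2  2  2  2  3  3  4  4
 A  0  1  2  3  3  3  3  4  4  4
 T  0  1  2  3  3  3  3  4  4  4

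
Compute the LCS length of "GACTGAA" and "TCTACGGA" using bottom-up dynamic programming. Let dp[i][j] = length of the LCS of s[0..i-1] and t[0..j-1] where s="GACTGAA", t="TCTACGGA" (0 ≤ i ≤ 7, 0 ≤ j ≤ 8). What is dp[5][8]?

   ''  T  C  T  A  C  G  G  A
''  0  0  0  0  0  0  0  0  0
 G  0  0  0  0  0  0  1  1  1
 A  0  0  0  0  1  1  1  1  2
 C  0  0  1  1  1  2  2  2  2
 T  0  1  1  2  2  2  2  2  2
 G  0  1  1  2  2  2  3  3  3
 A  0  1  1  2  3  3  3  3  4
 A  0  1  1  2  3  3  3  3  4

3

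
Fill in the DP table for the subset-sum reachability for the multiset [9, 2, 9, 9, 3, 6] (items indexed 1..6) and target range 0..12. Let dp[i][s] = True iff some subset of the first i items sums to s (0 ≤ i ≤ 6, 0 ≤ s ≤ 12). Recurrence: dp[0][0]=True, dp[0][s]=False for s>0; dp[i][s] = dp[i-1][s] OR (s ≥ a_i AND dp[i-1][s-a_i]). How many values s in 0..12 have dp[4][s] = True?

4

i\s   0   1   2   3   4   5   6   7   8   9  10  11  12
  0   T   F   F   F   F   F   F   F   F   F   F   F   F
  1   T   F   F   F   F   F   F   F   F   T   F   F   F
  2   T   F   T   F   F   F   F   F   F   T   F   T   F
  3   T   F   T   F   F   F   F   F   F   T   F   T   F
  4   T   F   T   F   F   F   F   F   F   T   F   T   F
  5   T   F   T   T   F   T   F   F   F   T   F   T   T
  6   T   F   T   T   F   T   T   F   T   T   F   T   T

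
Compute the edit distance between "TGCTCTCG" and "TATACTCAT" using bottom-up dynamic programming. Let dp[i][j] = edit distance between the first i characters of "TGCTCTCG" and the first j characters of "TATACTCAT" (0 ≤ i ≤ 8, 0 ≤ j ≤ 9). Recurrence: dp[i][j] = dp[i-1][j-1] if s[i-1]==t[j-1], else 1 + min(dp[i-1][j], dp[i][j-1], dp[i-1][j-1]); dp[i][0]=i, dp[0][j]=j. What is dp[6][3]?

   ''  T  A  T  A  C  T  C  A  T
''  0  1  2  3  4  5  6  7  8  9
 T  1  0  1  2  3  4  5  6  7  8
 G  2  1  1  2  3  4  5  6  7  8
 C  3  2  2  2  3  3  4  5  6  7
 T  4  3  3  2  3  4  3  4  5  6
 C  5  4  4  3  3  3  4  3  4  5
 T  6  5  5  4  4  4  3  4  4  4
 C  7  6  6  5  5  4  4  3  4  5
 G  8  7  7  6  6  5  5  4  4  5

4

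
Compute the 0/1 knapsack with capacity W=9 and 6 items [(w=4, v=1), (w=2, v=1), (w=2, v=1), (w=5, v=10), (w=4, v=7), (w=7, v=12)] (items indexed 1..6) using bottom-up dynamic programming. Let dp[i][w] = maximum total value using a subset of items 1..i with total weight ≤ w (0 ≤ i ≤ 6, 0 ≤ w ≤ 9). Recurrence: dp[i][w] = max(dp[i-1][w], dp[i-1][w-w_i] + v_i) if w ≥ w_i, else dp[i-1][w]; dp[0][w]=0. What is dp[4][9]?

i\w   0   1   2   3   4   5   6   7   8   9
  0   0   0   0   0   0   0   0   0   0   0
  1   0   0   0   0   1   1   1   1   1   1
  2   0   0   1   1   1   1   2   2   2   2
  3   0   0   1   1   2   2   2   2   3   3
  4   0   0   1   1   2  10  10  11  11  12
  5   0   0   1   1   7  10  10  11  11  17
  6   0   0   1   1   7  10  10  12  12  17

12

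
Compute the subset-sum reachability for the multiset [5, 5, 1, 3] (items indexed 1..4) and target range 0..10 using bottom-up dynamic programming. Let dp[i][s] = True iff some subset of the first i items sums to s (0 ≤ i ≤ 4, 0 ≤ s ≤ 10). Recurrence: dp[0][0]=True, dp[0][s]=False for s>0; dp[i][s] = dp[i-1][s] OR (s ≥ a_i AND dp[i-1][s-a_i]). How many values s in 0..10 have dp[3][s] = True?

5

i\s   0   1   2   3   4   5   6   7   8   9  10
  0   T   F   F   F   F   F   F   F   F   F   F
  1   T   F   F   F   F   T   F   F   F   F   F
  2   T   F   F   F   F   T   F   F   F   F   T
  3   T   T   F   F   F   T   T   F   F   F   T
  4   T   T   F   T   T   T   T   F   T   T   T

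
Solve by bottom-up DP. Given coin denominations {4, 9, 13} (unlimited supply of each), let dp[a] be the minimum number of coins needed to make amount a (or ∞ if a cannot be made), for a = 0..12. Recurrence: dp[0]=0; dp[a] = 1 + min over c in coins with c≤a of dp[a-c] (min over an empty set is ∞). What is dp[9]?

1

 a  0  1  2  3  4  5  6  7  8  9 10 11 12
dp  0  -  -  -  1  -  -  -  2  1  -  -  3
(- denotes ∞ / unreachable)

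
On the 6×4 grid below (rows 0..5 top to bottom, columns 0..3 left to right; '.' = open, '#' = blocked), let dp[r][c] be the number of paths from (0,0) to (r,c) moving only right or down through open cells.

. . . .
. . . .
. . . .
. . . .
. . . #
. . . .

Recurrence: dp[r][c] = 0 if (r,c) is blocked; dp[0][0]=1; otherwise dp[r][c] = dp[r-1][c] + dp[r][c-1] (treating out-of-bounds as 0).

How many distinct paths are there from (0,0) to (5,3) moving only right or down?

21

r\c   0   1   2   3
  0   1   1   1   1
  1   1   2   3   4
  2   1   3   6  10
  3   1   4  10  20
  4   1   5  15   0
  5   1   6  21  21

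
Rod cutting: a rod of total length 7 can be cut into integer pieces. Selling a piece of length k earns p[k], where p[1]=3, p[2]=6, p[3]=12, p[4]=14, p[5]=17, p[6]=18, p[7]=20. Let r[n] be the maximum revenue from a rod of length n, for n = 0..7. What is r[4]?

   n    0    1    2    3    4    5    6    7
r[n]    0    3    6   12   15   18   24   27

15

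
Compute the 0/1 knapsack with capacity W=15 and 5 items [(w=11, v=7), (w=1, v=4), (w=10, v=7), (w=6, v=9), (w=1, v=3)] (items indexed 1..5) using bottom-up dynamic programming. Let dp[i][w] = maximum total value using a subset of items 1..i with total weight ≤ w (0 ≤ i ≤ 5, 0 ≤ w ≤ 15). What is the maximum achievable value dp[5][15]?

16

i\w   0   1   2   3   4   5   6   7   8   9  10  11  12  13  14  15
  0   0   0   0   0   0   0   0   0   0   0   0   0   0   0   0   0
  1   0   0   0   0   0   0   0   0   0   0   0   7   7   7   7   7
  2   0   4   4   4   4   4   4   4   4   4   4   7  11  11  11  11
  3   0   4   4   4   4   4   4   4   4   4   7  11  11  11  11  11
  4   0   4   4   4   4   4   9  13  13  13  13  13  13  13  13  13
  5   0   4   7   7   7   7   9  13  16  16  16  16  16  16  16  16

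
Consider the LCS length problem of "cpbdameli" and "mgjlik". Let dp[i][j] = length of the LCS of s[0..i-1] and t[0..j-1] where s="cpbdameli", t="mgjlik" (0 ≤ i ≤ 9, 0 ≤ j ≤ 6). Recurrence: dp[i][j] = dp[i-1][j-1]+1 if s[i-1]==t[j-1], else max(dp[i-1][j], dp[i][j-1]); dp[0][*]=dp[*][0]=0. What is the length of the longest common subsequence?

   ''  m  g  j  l  i  k
''  0  0  0  0  0  0  0
 c  0  0  0  0  0  0  0
 p  0  0  0  0  0  0  0
 b  0  0  0  0  0  0  0
 d  0  0  0  0  0  0  0
 a  0  0  0  0  0  0  0
 m  0  1  1  1  1  1  1
 e  0  1  1  1  1  1  1
 l  0  1  1  1  2  2  2
 i  0  1  1  1  2  3  3

3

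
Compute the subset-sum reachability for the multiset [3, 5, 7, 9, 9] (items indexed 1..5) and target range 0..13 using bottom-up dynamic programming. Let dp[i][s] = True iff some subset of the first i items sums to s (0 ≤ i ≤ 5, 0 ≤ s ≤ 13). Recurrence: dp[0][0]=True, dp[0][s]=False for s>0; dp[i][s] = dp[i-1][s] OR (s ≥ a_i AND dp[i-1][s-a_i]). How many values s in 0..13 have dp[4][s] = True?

8

i\s   0   1   2   3   4   5   6   7   8   9  10  11  12  13
  0   T   F   F   F   F   F   F   F   F   F   F   F   F   F
  1   T   F   F   T   F   F   F   F   F   F   F   F   F   F
  2   T   F   F   T   F   T   F   F   T   F   F   F   F   F
  3   T   F   F   T   F   T   F   T   T   F   T   F   T   F
  4   T   F   F   T   F   T   F   T   T   T   T   F   T   F
  5   T   F   F   T   F   T   F   T   T   T   T   F   T   F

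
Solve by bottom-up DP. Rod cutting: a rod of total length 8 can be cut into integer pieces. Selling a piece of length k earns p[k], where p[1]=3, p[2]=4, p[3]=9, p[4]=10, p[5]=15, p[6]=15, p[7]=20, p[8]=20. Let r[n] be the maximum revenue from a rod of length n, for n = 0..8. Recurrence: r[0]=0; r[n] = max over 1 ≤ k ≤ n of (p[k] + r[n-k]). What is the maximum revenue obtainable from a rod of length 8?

   n    0    1    2    3    4    5    6    7    8
r[n]    0    3    6    9   12   15   18   21   24

24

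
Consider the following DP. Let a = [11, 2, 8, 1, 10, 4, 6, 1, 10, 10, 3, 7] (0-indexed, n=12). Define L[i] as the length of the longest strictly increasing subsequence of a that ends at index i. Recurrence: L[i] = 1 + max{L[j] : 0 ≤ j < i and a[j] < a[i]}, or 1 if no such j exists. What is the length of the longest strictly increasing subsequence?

4

   i    0    1    2    3    4    5    6    7    8    9   10   11
a[i]   11    2    8    1   10    4    6    1   10   10    3    7
L[i]    1    1    2    1    3    2    3    1    4    4    2    4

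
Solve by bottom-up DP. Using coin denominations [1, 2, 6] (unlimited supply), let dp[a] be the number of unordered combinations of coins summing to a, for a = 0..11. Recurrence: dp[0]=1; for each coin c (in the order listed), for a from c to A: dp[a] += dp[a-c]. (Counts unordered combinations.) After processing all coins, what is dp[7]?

after  coin     0     1     2     3     4     5     6     7     8     9    10    11
          1     1     1     1     1     1     1     1     1     1     1     1     1
          2     1     1     2     2     3     3     4     4     5     5     6     6
          6     1     1     2     2     3     3     5     5     7     7     9     9

5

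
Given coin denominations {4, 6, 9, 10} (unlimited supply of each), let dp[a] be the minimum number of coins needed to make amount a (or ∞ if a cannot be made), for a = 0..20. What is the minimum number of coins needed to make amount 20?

2

 a  0  1  2  3  4  5  6  7  8  9 10 11 12 13 14 15 16 17 18 19 20
dp  0  -  -  -  1  -  1  -  2  1  1  -  2  2  2  2  2  3  2  2  2
(- denotes ∞ / unreachable)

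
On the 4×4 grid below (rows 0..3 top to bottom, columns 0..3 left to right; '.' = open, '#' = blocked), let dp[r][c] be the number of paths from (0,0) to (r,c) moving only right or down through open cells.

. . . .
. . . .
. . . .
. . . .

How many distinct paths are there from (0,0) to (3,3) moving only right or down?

20

r\c   0   1   2   3
  0   1   1   1   1
  1   1   2   3   4
  2   1   3   6  10
  3   1   4  10  20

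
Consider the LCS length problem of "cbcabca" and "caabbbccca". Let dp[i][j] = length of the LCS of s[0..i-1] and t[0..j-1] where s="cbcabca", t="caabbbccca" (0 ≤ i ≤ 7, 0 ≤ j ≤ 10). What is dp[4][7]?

3

   ''  c  a  a  b  b  b  c  c  c  a
''  0  0  0  0  0  0  0  0  0  0  0
 c  0  1  1  1  1  1  1  1  1  1  1
 b  0  1  1  1  2  2  2  2  2  2  2
 c  0  1  1  1  2  2  2  3  3  3  3
 a  0  1  2  2  2  2  2  3  3  3  4
 b  0  1  2  2  3  3  3  3  3  3  4
 c  0  1  2  2  3  3  3  4  4  4  4
 a  0  1  2  3  3  3  3  4  4  4  5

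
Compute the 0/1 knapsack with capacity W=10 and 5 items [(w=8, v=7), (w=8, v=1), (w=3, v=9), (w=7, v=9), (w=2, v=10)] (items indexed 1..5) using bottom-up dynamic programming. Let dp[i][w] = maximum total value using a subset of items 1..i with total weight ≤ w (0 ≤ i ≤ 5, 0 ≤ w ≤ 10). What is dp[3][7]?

i\w   0   1   2   3   4   5   6   7   8   9  10
  0   0   0   0   0   0   0   0   0   0   0   0
  1   0   0   0   0   0   0   0   0   7   7   7
  2   0   0   0   0   0   0   0   0   7   7   7
  3   0   0   0   9   9   9   9   9   9   9   9
  4   0   0   0   9   9   9   9   9   9   9  18
  5   0   0  10  10  10  19  19  19  19  19  19

9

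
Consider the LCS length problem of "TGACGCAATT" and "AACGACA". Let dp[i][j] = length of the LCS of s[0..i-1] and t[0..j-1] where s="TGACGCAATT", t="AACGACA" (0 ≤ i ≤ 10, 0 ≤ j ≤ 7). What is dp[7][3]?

2

   ''  A  A  C  G  A  C  A
''  0  0  0  0  0  0  0  0
 T  0  0  0  0  0  0  0  0
 G  0  0  0  0  1  1  1  1
 A  0  1  1  1  1  2  2  2
 C  0  1  1  2  2  2  3  3
 G  0  1  1  2  3  3  3  3
 C  0  1  1  2  3  3  4  4
 A  0  1  2  2  3  4  4  5
 A  0  1  2  2  3  4  4  5
 T  0  1  2  2  3  4  4  5
 T  0  1  2  2  3  4  4  5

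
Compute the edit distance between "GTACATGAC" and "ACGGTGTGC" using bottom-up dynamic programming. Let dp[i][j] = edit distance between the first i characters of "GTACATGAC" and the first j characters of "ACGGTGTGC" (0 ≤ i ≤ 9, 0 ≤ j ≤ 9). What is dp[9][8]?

6

   ''  A  C  G  G  T  G  T  G  C
''  0  1  2  3  4  5  6  7  8  9
 G  1  1  2  2  3  4  5  6  7  8
 T  2  2  2  3  3  3  4  5  6  7
 A  3  2  3  3  4  4  4  5  6  7
 C  4  3  2  3  4  5  5  5  6  6
 A  5  4  3  3  4  5  6  6  6  7
 T  6  5  4  4  4  4  5  6  7  7
 G  7  6  5  4  4  5  4  5  6  7
 A  8  7  6  5  5  5  5  5  6  7
 C  9  8  7  6  6  6  6  6  6  6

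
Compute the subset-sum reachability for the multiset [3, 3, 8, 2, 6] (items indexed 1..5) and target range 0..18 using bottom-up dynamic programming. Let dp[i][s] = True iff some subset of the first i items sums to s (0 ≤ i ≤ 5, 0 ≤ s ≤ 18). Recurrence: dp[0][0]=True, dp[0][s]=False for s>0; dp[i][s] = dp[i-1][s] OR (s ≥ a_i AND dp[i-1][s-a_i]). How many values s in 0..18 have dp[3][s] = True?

i\s   0   1   2   3   4   5   6   7   8   9  10  11  12  13  14  15  16  17  18
  0   T   F   F   F   F   F   F   F   F   F   F   F   F   F   F   F   F   F   F
  1   T   F   F   T   F   F   F   F   F   F   F   F   F   F   F   F   F   F   F
  2   T   F   F   T   F   F   T   F   F   F   F   F   F   F   F   F   F   F   F
  3   T   F   F   T   F   F   T   F   T   F   F   T   F   F   T   F   F   F   F
  4   T   F   T   T   F   T   T   F   T   F   T   T   F   T   T   F   T   F   F
  5   T   F   T   T   F   T   T   F   T   T   T   T   T   T   T   F   T   T   F

6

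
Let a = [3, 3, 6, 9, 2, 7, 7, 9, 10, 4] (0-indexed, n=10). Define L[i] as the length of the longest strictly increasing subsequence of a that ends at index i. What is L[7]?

   i    0    1    2    3    4    5    6    7    8    9
a[i]    3    3    6    9    2    7    7    9   10    4
L[i]    1    1    2    3    1    3    3    4    5    2

4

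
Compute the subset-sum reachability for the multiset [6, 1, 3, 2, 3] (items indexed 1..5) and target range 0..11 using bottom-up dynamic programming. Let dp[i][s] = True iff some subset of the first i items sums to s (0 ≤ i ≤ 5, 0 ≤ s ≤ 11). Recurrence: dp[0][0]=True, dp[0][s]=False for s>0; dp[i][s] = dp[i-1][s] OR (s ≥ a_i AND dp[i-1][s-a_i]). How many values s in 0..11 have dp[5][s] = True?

12

i\s   0   1   2   3   4   5   6   7   8   9  10  11
  0   T   F   F   F   F   F   F   F   F   F   F   F
  1   T   F   F   F   F   F   T   F   F   F   F   F
  2   T   T   F   F   F   F   T   T   F   F   F   F
  3   T   T   F   T   T   F   T   T   F   T   T   F
  4   T   T   T   T   T   T   T   T   T   T   T   T
  5   T   T   T   T   T   T   T   T   T   T   T   T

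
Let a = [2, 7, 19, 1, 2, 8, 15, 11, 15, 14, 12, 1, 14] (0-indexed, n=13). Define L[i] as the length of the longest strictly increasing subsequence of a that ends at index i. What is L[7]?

   i    0    1    2    3    4    5    6    7    8    9   10   11   12
a[i]    2    7   19    1    2    8   15   11   15   14   12    1   14
L[i]    1    2    3    1    2    3    4    4    5    5    5    1    6

4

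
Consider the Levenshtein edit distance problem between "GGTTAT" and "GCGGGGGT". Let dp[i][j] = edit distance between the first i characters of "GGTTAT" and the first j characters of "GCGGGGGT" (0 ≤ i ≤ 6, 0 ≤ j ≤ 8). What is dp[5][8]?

6

   ''  G  C  G  G  G  G  G  T
''  0  1  2  3  4  5  6  7  8
 G  1  0  1  2  3  4  5  6  7
 G  2  1  1  1  2  3  4  5  6
 T  3  2  2  2  2  3  4  5  5
 T  4  3  3  3  3  3  4  5  5
 A  5  4  4  4  4  4  4  5  6
 T  6  5  5  5  5  5  5  5  5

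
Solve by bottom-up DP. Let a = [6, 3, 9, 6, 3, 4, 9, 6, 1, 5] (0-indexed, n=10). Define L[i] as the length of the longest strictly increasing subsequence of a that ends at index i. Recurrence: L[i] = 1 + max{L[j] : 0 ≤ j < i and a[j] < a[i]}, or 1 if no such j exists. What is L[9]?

   i    0    1    2    3    4    5    6    7    8    9
a[i]    6    3    9    6    3    4    9    6    1    5
L[i]    1    1    2    2    1    2    3    3    1    3

3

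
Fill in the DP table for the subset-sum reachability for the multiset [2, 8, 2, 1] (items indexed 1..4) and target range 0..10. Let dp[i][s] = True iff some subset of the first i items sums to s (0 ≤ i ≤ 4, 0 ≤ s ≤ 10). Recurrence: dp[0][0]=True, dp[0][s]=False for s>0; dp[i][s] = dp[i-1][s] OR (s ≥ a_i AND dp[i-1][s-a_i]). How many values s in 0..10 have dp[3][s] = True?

i\s   0   1   2   3   4   5   6   7   8   9  10
  0   T   F   F   F   F   F   F   F   F   F   F
  1   T   F   T   F   F   F   F   F   F   F   F
  2   T   F   T   F   F   F   F   F   T   F   T
  3   T   F   T   F   T   F   F   F   T   F   T
  4   T   T   T   T   T   T   F   F   T   T   T

5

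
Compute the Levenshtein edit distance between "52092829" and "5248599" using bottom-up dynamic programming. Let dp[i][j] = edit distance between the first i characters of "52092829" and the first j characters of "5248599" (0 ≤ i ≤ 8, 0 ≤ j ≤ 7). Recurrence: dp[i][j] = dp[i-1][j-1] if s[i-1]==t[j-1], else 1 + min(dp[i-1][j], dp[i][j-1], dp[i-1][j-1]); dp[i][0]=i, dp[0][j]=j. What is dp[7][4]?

4

   ''  5  2  4  8  5  9  9
''  0  1  2  3  4  5  6  7
 5  1  0  1  2  3  4  5  6
 2  2  1  0  1  2  3  4  5
 0  3  2  1  1  2  3  4  5
 9  4  3  2  2  2  3  3  4
 2  5  4  3  3  3  3  4  4
 8  6  5  4  4  3  4  4  5
 2  7  6  5  5  4  4  5  5
 9  8  7  6  6  5  5  4  5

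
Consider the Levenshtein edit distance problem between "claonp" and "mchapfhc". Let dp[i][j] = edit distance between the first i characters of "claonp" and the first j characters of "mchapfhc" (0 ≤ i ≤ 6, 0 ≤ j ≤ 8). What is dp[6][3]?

6

   ''  m  c  h  a  p  f  h  c
''  0  1  2  3  4  5  6  7  8
 c  1  1  1  2  3  4  5  6  7
 l  2  2  2  2  3  4  5  6  7
 a  3  3  3  3  2  3  4  5  6
 o  4  4  4  4  3  3  4  5  6
 n  5  5  5  5  4  4  4  5  6
 p  6  6  6  6  5  4  5  5  6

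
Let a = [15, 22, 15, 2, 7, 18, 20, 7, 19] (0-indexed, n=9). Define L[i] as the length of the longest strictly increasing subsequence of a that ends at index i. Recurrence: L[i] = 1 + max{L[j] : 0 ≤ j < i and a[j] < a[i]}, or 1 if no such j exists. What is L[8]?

   i    0    1    2    3    4    5    6    7    8
a[i]   15   22   15    2    7   18   20    7   19
L[i]    1    2    1    1    2    3    4    2    4

4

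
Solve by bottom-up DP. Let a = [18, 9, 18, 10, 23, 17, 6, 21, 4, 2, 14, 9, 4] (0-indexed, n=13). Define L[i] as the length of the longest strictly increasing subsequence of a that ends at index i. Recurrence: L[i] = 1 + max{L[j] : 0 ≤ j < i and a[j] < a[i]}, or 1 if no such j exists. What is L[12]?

   i    0    1    2    3    4    5    6    7    8    9   10   11   12
a[i]   18    9   18   10   23   17    6   21    4    2   14    9    4
L[i]    1    1    2    2    3    3    1    4    1    1    3    2    2

2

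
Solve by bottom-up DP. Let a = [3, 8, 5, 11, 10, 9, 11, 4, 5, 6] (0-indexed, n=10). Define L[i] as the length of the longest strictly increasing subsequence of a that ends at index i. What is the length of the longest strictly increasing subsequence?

   i    0    1    2    3    4    5    6    7    8    9
a[i]    3    8    5   11   10    9   11    4    5    6
L[i]    1    2    2    3    3    3    4    2    3    4

4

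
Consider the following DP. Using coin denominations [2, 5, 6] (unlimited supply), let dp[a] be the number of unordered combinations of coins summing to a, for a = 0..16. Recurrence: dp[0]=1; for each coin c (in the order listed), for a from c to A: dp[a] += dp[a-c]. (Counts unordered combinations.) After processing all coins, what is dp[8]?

after  coin     0     1     2     3     4     5     6     7     8     9    10    11    12    13    14    15    16
          2     1     0     1     0     1     0     1     0     1     0     1     0     1     0     1     0     1
          5     1     0     1     0     1     1     1     1     1     1     2     1     2     1     2     2     2
          6     1     0     1     0     1     1     2     1     2     1     3     2     4     2     4     3     5

2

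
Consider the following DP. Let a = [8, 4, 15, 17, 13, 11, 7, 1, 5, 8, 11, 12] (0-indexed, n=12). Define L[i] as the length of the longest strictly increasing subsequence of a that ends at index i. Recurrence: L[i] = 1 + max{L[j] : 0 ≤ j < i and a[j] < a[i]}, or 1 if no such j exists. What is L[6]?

2

   i    0    1    2    3    4    5    6    7    8    9   10   11
a[i]    8    4   15   17   13   11    7    1    5    8   11   12
L[i]    1    1    2    3    2    2    2    1    2    3    4    5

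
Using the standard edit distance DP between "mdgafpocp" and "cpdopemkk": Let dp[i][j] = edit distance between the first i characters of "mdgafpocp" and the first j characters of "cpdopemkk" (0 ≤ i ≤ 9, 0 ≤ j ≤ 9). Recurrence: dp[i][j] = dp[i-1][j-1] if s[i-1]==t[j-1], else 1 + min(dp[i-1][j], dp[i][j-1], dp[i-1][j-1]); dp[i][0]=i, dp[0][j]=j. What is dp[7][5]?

   ''  c  p  d  o  p  e  m  k  k
''  0  1  2  3  4  5  6  7  8  9
 m  1  1  2  3  4  5  6  6  7  8
 d  2  2  2  2  3  4  5  6  7  8
 g  3  3  3  3  3  4  5  6  7  8
 a  4  4  4  4  4  4  5  6  7  8
 f  5  5  5  5  5  5  5  6  7  8
 p  6  6  5  6  6  5  6  6  7  8
 o  7  7  6  6  6  6  6  7  7  8
 c  8  7  7  7  7  7  7  7  8  8
 p  9  8  7  8  8  7  8  8  8  9

6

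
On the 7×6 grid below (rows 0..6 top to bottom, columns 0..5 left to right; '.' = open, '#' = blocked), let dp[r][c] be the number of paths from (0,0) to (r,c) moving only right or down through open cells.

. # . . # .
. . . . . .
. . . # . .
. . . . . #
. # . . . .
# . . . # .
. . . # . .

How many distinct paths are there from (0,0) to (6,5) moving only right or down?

r\c   0   1   2   3   4   5
  0   1   0   0   0   0   0
  1   1   1   1   1   1   1
  2   1   2   3   0   1   2
  3   1   3   6   6   7   0
  4   1   0   6  12  19  19
  5   0   0   6  18   0  19
  6   0   0   6   0   0  19

19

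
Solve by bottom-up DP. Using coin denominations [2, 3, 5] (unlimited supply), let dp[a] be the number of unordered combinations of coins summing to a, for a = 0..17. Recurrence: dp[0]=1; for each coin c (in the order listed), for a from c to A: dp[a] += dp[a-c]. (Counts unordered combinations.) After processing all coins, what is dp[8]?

after  coin     0     1     2     3     4     5     6     7     8     9    10    11    12    13    14    15    16    17
          2     1     0     1     0     1     0     1     0     1     0     1     0     1     0     1     0     1     0
          3     1     0     1     1     1     1     2     1     2     2     2     2     3     2     3     3     3     3
          5     1     0     1     1     1     2     2     2     3     3     4     4     5     5     6     7     7     8

3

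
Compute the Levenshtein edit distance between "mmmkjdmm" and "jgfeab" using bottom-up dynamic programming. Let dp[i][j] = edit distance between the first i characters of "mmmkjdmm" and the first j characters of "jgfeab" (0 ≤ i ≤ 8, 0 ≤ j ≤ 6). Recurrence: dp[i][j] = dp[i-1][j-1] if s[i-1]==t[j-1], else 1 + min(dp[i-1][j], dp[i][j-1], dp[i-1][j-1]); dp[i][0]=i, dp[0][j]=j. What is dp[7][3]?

6

   ''  j  g  f  e  a  b
''  0  1  2  3  4  5  6
 m  1  1  2  3  4  5  6
 m  2  2  2  3  4  5  6
 m  3  3  3  3  4  5  6
 k  4  4  4  4  4  5  6
 j  5  4  5  5  5  5  6
 d  6  5  5  6  6  6  6
 m  7  6  6  6  7  7  7
 m  8  7  7  7  7  8  8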